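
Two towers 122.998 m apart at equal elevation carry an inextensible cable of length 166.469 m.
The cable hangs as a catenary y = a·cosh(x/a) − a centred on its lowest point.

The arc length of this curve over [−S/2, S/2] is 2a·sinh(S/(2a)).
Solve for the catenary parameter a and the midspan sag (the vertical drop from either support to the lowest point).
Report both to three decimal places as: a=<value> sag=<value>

a=44.310 sag=49.984

seed: a₀ = √(S³/(24(L−S))) = √(122.998³/(24·43.471)) = 42.231999
iter 1: u=1.456218  f(a)=+4.849e+00  f'(a)=-2.530e+00  a ← 42.231999 − (+4.849e+00/-2.530e+00) = 44.148833
iter 2: u=1.392993  f(a)=+3.497e-01  f'(a)=-2.177e+00  a ← 44.148833 − (+3.497e-01/-2.177e+00) = 44.309466
iter 3: u=1.387943  f(a)=+2.131e-03  f'(a)=-2.150e+00  a ← 44.309466 − (+2.131e-03/-2.150e+00) = 44.310457
iter 4: u=1.387912  f(a)=+8.019e-08  f'(a)=-2.150e+00  a ← 44.310457 − (+8.019e-08/-2.150e+00) = 44.310457
iter 5: u=1.387912  f(a)=+2.842e-14  f'(a)=-2.150e+00  a ← 44.310457 − (+2.842e-14/-2.150e+00) = 44.310457
converged: |Δa| < 1e-12 after 5 iterations
sag = a·(cosh(S/(2a)) − 1) = 44.310457·(cosh(1.387912) − 1) = 49.983756
T_max/T_min = cosh(S/(2a)) = 2.128035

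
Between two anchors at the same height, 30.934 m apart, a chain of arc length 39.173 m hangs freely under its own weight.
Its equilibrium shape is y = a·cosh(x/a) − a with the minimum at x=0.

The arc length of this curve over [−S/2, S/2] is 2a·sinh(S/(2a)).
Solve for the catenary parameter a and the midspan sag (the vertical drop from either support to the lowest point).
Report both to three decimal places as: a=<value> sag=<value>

a=12.697 sag=10.645

seed: a₀ = √(S³/(24(L−S))) = √(30.934³/(24·8.239)) = 12.235205
iter 1: u=1.264139  f(a)=+6.839e-01  f'(a)=-1.575e+00  a ← 12.235205 − (+6.839e-01/-1.575e+00) = 12.669543
iter 2: u=1.220802  f(a)=+3.811e-02  f'(a)=-1.404e+00  a ← 12.669543 − (+3.811e-02/-1.404e+00) = 12.696692
iter 3: u=1.218191  f(a)=+1.337e-04  f'(a)=-1.394e+00  a ← 12.696692 − (+1.337e-04/-1.394e+00) = 12.696788
iter 4: u=1.218182  f(a)=+1.660e-09  f'(a)=-1.394e+00  a ← 12.696788 − (+1.660e-09/-1.394e+00) = 12.696788
iter 5: u=1.218182  f(a)=-7.105e-15  f'(a)=-1.394e+00  a ← 12.696788 − (-7.105e-15/-1.394e+00) = 12.696788
converged: |Δa| < 1e-12 after 5 iterations
sag = a·(cosh(S/(2a)) − 1) = 12.696788·(cosh(1.218182) − 1) = 10.645008
T_max/T_min = cosh(S/(2a)) = 1.838402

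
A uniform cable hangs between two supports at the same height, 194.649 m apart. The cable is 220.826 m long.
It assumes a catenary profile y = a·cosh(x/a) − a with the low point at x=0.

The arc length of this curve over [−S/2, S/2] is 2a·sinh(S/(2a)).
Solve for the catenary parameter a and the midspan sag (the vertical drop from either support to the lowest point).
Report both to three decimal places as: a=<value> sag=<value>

seed: a₀ = √(S³/(24(L−S))) = √(194.649³/(24·26.177)) = 108.345957
iter 1: u=0.898275  f(a)=+1.077e+00  f'(a)=-5.233e-01  a ← 108.345957 − (+1.077e+00/-5.233e-01) = 110.403173
iter 2: u=0.881537  f(a)=+3.143e-02  f'(a)=-4.932e-01  a ← 110.403173 − (+3.143e-02/-4.932e-01) = 110.466898
iter 3: u=0.881029  f(a)=+2.857e-05  f'(a)=-4.923e-01  a ← 110.466898 − (+2.857e-05/-4.923e-01) = 110.466956
iter 4: u=0.881028  f(a)=+2.365e-11  f'(a)=-4.923e-01  a ← 110.466956 − (+2.365e-11/-4.923e-01) = 110.466956
converged: |Δa| < 1e-12 after 4 iterations
sag = a·(cosh(S/(2a)) − 1) = 110.466956·(cosh(0.881028) − 1) = 45.718763
T_max/T_min = cosh(S/(2a)) = 1.413868

a=110.467 sag=45.719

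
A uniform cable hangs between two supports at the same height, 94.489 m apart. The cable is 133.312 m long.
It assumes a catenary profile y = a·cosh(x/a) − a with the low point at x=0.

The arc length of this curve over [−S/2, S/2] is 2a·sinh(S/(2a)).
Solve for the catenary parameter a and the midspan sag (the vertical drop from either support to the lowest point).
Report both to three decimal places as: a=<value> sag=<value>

a=31.793 sag=42.057

seed: a₀ = √(S³/(24(L−S))) = √(94.489³/(24·38.823)) = 30.089967
iter 1: u=1.570108  f(a)=+5.076e+00  f'(a)=-3.275e+00  a ← 30.089967 − (+5.076e+00/-3.275e+00) = 31.639811
iter 2: u=1.493198  f(a)=+4.186e-01  f'(a)=-2.755e+00  a ← 31.639811 − (+4.186e-01/-2.755e+00) = 31.791710
iter 3: u=1.486064  f(a)=+3.411e-03  f'(a)=-2.711e+00  a ← 31.791710 − (+3.411e-03/-2.711e+00) = 31.792968
iter 4: u=1.486005  f(a)=+2.306e-07  f'(a)=-2.710e+00  a ← 31.792968 − (+2.306e-07/-2.710e+00) = 31.792968
iter 5: u=1.486005  f(a)=+2.842e-14  f'(a)=-2.710e+00  a ← 31.792968 − (+2.842e-14/-2.710e+00) = 31.792968
converged: |Δa| < 1e-12 after 5 iterations
sag = a·(cosh(S/(2a)) − 1) = 31.792968·(cosh(1.486005) − 1) = 42.056982
T_max/T_min = cosh(S/(2a)) = 2.322839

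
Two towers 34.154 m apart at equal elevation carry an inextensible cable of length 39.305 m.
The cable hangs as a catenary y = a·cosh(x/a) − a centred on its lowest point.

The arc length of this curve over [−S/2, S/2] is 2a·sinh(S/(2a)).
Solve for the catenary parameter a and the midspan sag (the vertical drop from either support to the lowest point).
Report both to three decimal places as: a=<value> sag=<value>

a=18.345 sag=8.539

seed: a₀ = √(S³/(24(L−S))) = √(34.154³/(24·5.151)) = 17.951923
iter 1: u=0.951263  f(a)=+2.381e-01  f'(a)=-6.275e-01  a ← 17.951923 − (+2.381e-01/-6.275e-01) = 18.331431
iter 2: u=0.931569  f(a)=+7.761e-03  f'(a)=-5.872e-01  a ← 18.331431 − (+7.761e-03/-5.872e-01) = 18.344648
iter 3: u=0.930898  f(a)=+8.859e-06  f'(a)=-5.859e-01  a ← 18.344648 − (+8.859e-06/-5.859e-01) = 18.344663
iter 4: u=0.930897  f(a)=+1.157e-11  f'(a)=-5.859e-01  a ← 18.344663 − (+1.157e-11/-5.859e-01) = 18.344663
iter 5: u=0.930897  f(a)=+7.105e-15  f'(a)=-5.859e-01  a ← 18.344663 − (+7.105e-15/-5.859e-01) = 18.344663
converged: |Δa| < 1e-12 after 5 iterations
sag = a·(cosh(S/(2a)) − 1) = 18.344663·(cosh(0.930897) − 1) = 8.539299
T_max/T_min = cosh(S/(2a)) = 1.465492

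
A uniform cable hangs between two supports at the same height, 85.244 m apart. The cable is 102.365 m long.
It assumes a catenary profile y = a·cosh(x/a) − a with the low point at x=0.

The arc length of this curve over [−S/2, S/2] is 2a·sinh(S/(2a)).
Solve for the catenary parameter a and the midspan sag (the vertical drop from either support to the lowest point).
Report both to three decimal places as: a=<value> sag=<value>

seed: a₀ = √(S³/(24(L−S))) = √(85.244³/(24·17.121)) = 38.826259
iter 1: u=1.097762  f(a)=+1.062e+00  f'(a)=-9.929e-01  a ← 38.826259 − (+1.062e+00/-9.929e-01) = 39.895576
iter 2: u=1.068339  f(a)=+4.544e-02  f'(a)=-9.095e-01  a ← 39.895576 − (+4.544e-02/-9.095e-01) = 39.945538
iter 3: u=1.067003  f(a)=+9.149e-05  f'(a)=-9.059e-01  a ← 39.945538 − (+9.149e-05/-9.059e-01) = 39.945639
iter 4: u=1.067000  f(a)=+3.725e-10  f'(a)=-9.059e-01  a ← 39.945639 − (+3.725e-10/-9.059e-01) = 39.945639
iter 5: u=1.067000  f(a)=-1.421e-14  f'(a)=-9.059e-01  a ← 39.945639 − (-1.421e-14/-9.059e-01) = 39.945639
converged: |Δa| < 1e-12 after 5 iterations
sag = a·(cosh(S/(2a)) − 1) = 39.945639·(cosh(1.067000) − 1) = 24.979721
T_max/T_min = cosh(S/(2a)) = 1.625343

a=39.946 sag=24.980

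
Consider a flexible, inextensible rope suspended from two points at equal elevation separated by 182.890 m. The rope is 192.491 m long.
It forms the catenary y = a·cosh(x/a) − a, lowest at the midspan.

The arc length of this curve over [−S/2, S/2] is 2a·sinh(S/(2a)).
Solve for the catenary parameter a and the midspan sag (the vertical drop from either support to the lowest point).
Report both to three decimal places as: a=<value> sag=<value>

seed: a₀ = √(S³/(24(L−S))) = √(182.890³/(24·9.601)) = 162.937513
iter 1: u=0.561227  f(a)=+1.523e-01  f'(a)=-1.216e-01  a ← 162.937513 − (+1.523e-01/-1.216e-01) = 164.190307
iter 2: u=0.556945  f(a)=+1.775e-03  f'(a)=-1.188e-01  a ← 164.190307 − (+1.775e-03/-1.188e-01) = 164.205249
iter 3: u=0.556894  f(a)=+2.472e-07  f'(a)=-1.188e-01  a ← 164.205249 − (+2.472e-07/-1.188e-01) = 164.205251
iter 4: u=0.556894  f(a)=+2.842e-14  f'(a)=-1.188e-01  a ← 164.205251 − (+2.842e-14/-1.188e-01) = 164.205251
converged: |Δa| < 1e-12 after 4 iterations
sag = a·(cosh(S/(2a)) − 1) = 164.205251·(cosh(0.556894) − 1) = 26.127512
T_max/T_min = cosh(S/(2a)) = 1.159115

a=164.205 sag=26.128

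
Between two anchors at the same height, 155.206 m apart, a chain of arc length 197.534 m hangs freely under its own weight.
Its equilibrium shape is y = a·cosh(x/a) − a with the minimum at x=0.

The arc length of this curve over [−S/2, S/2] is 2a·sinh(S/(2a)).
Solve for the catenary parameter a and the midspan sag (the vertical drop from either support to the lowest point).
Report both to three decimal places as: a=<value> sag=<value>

seed: a₀ = √(S³/(24(L−S))) = √(155.206³/(24·42.328)) = 60.665707
iter 1: u=1.279191  f(a)=+3.601e+00  f'(a)=-1.638e+00  a ← 60.665707 − (+3.601e+00/-1.638e+00) = 62.864825
iter 2: u=1.234442  f(a)=+2.051e-01  f'(a)=-1.456e+00  a ← 62.864825 − (+2.051e-01/-1.456e+00) = 63.005687
iter 3: u=1.231682  f(a)=+7.539e-04  f'(a)=-1.445e+00  a ← 63.005687 − (+7.539e-04/-1.445e+00) = 63.006209
iter 4: u=1.231672  f(a)=+1.027e-08  f'(a)=-1.445e+00  a ← 63.006209 − (+1.027e-08/-1.445e+00) = 63.006209
iter 5: u=1.231672  f(a)=-5.684e-14  f'(a)=-1.445e+00  a ← 63.006209 − (-5.684e-14/-1.445e+00) = 63.006209
converged: |Δa| < 1e-12 after 5 iterations
sag = a·(cosh(S/(2a)) − 1) = 63.006209·(cosh(1.231672) − 1) = 54.146267
T_max/T_min = cosh(S/(2a)) = 1.859380

a=63.006 sag=54.146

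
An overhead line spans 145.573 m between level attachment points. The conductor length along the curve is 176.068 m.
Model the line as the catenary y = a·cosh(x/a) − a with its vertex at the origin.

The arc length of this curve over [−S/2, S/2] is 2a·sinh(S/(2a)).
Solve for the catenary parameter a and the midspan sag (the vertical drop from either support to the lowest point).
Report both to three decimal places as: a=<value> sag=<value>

seed: a₀ = √(S³/(24(L−S))) = √(145.573³/(24·30.495)) = 64.923408
iter 1: u=1.121113  f(a)=+1.975e+00  f'(a)=-1.063e+00  a ← 64.923408 − (+1.975e+00/-1.063e+00) = 66.781333
iter 2: u=1.089923  f(a)=+8.794e-02  f'(a)=-9.702e-01  a ← 66.781333 − (+8.794e-02/-9.702e-01) = 66.871982
iter 3: u=1.088445  f(a)=+1.924e-04  f'(a)=-9.659e-01  a ← 66.871982 − (+1.924e-04/-9.659e-01) = 66.872181
iter 4: u=1.088442  f(a)=+9.254e-10  f'(a)=-9.659e-01  a ← 66.872181 − (+9.254e-10/-9.659e-01) = 66.872181
iter 5: u=1.088442  f(a)=-2.842e-14  f'(a)=-9.659e-01  a ← 66.872181 − (-2.842e-14/-9.659e-01) = 66.872181
converged: |Δa| < 1e-12 after 5 iterations
sag = a·(cosh(S/(2a)) − 1) = 66.872181·(cosh(1.088442) − 1) = 43.680403
T_max/T_min = cosh(S/(2a)) = 1.653192

a=66.872 sag=43.680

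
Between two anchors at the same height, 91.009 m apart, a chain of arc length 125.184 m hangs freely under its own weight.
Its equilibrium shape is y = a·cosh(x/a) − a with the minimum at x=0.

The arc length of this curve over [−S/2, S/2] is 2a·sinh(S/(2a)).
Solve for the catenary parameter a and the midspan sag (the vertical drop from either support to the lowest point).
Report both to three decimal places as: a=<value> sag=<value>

a=31.894 sag=38.355

seed: a₀ = √(S³/(24(L−S))) = √(91.009³/(24·34.175)) = 30.315632
iter 1: u=1.501024  f(a)=+4.063e+00  f'(a)=-2.805e+00  a ← 30.315632 − (+4.063e+00/-2.805e+00) = 31.764028
iter 2: u=1.432580  f(a)=+3.093e-01  f'(a)=-2.393e+00  a ← 31.764028 − (+3.093e-01/-2.393e+00) = 31.893297
iter 3: u=1.426773  f(a)=+2.120e-03  f'(a)=-2.360e+00  a ← 31.893297 − (+2.120e-03/-2.360e+00) = 31.894195
iter 4: u=1.426733  f(a)=+1.010e-07  f'(a)=-2.360e+00  a ← 31.894195 − (+1.010e-07/-2.360e+00) = 31.894195
iter 5: u=1.426733  f(a)=-1.421e-14  f'(a)=-2.360e+00  a ← 31.894195 − (-1.421e-14/-2.360e+00) = 31.894195
converged: |Δa| < 1e-12 after 5 iterations
sag = a·(cosh(S/(2a)) − 1) = 31.894195·(cosh(1.426733) − 1) = 38.355347
T_max/T_min = cosh(S/(2a)) = 2.202581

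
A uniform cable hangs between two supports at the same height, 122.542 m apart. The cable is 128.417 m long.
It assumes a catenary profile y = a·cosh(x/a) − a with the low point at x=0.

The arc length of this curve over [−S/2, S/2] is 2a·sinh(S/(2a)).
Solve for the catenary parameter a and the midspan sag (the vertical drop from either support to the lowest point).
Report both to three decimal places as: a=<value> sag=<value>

a=115.053 sag=16.704

seed: a₀ = √(S³/(24(L−S))) = √(122.542³/(24·5.875)) = 114.239920
iter 1: u=0.536336  f(a)=+8.508e-02  f'(a)=-1.058e-01  a ← 114.239920 − (+8.508e-02/-1.058e-01) = 115.043754
iter 2: u=0.532589  f(a)=+9.064e-04  f'(a)=-1.036e-01  a ← 115.043754 − (+9.064e-04/-1.036e-01) = 115.052503
iter 3: u=0.532548  f(a)=+1.053e-07  f'(a)=-1.036e-01  a ← 115.052503 − (+1.053e-07/-1.036e-01) = 115.052504
iter 4: u=0.532548  f(a)=-2.842e-14  f'(a)=-1.036e-01  a ← 115.052504 − (-2.842e-14/-1.036e-01) = 115.052504
converged: |Δa| < 1e-12 after 4 iterations
sag = a·(cosh(S/(2a)) − 1) = 115.052504·(cosh(0.532548) − 1) = 16.704128
T_max/T_min = cosh(S/(2a)) = 1.145187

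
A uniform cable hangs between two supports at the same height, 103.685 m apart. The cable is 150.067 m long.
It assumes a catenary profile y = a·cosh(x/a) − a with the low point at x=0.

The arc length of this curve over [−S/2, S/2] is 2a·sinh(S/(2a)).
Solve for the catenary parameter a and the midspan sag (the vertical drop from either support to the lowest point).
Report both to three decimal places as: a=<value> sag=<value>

seed: a₀ = √(S³/(24(L−S))) = √(103.685³/(24·46.382)) = 31.644158
iter 1: u=1.638296  f(a)=+6.637e+00  f'(a)=-3.798e+00  a ← 31.644158 − (+6.637e+00/-3.798e+00) = 33.391977
iter 2: u=1.552544  f(a)=+5.896e-01  f'(a)=-3.150e+00  a ← 33.391977 − (+5.896e-01/-3.150e+00) = 33.579136
iter 3: u=1.543890  f(a)=+5.654e-03  f'(a)=-3.090e+00  a ← 33.579136 − (+5.654e-03/-3.090e+00) = 33.580966
iter 4: u=1.543806  f(a)=+5.310e-07  f'(a)=-3.090e+00  a ← 33.580966 − (+5.310e-07/-3.090e+00) = 33.580966
iter 5: u=1.543806  f(a)=+2.842e-14  f'(a)=-3.090e+00  a ← 33.580966 − (+2.842e-14/-3.090e+00) = 33.580966
converged: |Δa| < 1e-12 after 5 iterations
sag = a·(cosh(S/(2a)) − 1) = 33.580966·(cosh(1.543806) − 1) = 48.624310
T_max/T_min = cosh(S/(2a)) = 2.447972

a=33.581 sag=48.624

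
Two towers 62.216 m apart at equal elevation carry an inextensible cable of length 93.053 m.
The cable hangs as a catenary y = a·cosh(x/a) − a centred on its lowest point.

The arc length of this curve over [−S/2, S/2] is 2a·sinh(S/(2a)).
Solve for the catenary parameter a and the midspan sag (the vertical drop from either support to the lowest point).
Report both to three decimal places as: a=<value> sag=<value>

seed: a₀ = √(S³/(24(L−S))) = √(62.216³/(24·30.837)) = 18.038958
iter 1: u=1.724490  f(a)=+4.924e+00  f'(a)=-4.550e+00  a ← 18.038958 − (+4.924e+00/-4.550e+00) = 19.121133
iter 2: u=1.626891  f(a)=+4.779e-01  f'(a)=-3.706e+00  a ← 19.121133 − (+4.779e-01/-3.706e+00) = 19.250080
iter 3: u=1.615993  f(a)=+5.570e-03  f'(a)=-3.620e+00  a ← 19.250080 − (+5.570e-03/-3.620e+00) = 19.251619
iter 4: u=1.615864  f(a)=+7.761e-07  f'(a)=-3.619e+00  a ← 19.251619 − (+7.761e-07/-3.619e+00) = 19.251619
iter 5: u=1.615864  f(a)=+2.842e-14  f'(a)=-3.619e+00  a ← 19.251619 − (+2.842e-14/-3.619e+00) = 19.251619
converged: |Δa| < 1e-12 after 5 iterations
sag = a·(cosh(S/(2a)) − 1) = 19.251619·(cosh(1.615864) − 1) = 31.100541
T_max/T_min = cosh(S/(2a)) = 2.615477

a=19.252 sag=31.101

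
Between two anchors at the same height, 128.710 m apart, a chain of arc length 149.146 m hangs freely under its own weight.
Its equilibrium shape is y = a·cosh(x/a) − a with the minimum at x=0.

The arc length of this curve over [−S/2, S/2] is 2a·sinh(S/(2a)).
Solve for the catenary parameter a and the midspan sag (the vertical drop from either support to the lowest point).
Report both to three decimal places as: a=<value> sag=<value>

seed: a₀ = √(S³/(24(L−S))) = √(128.710³/(24·20.436)) = 65.934826
iter 1: u=0.976040  f(a)=+9.958e-01  f'(a)=-6.810e-01  a ← 65.934826 − (+9.958e-01/-6.810e-01) = 67.397116
iter 2: u=0.954863  f(a)=+3.409e-02  f'(a)=-6.351e-01  a ← 67.397116 − (+3.409e-02/-6.351e-01) = 67.450796
iter 3: u=0.954103  f(a)=+4.309e-05  f'(a)=-6.335e-01  a ← 67.450796 − (+4.309e-05/-6.335e-01) = 67.450864
iter 4: u=0.954102  f(a)=+6.904e-11  f'(a)=-6.335e-01  a ← 67.450864 − (+6.904e-11/-6.335e-01) = 67.450864
iter 5: u=0.954102  f(a)=+0.000e+00  f'(a)=-6.335e-01  a ← 67.450864 − (+0.000e+00/-6.335e-01) = 67.450864
converged: |Δa| < 1e-12 after 5 iterations
sag = a·(cosh(S/(2a)) − 1) = 67.450864·(cosh(0.954102) − 1) = 33.101368
T_max/T_min = cosh(S/(2a)) = 1.490748

a=67.451 sag=33.101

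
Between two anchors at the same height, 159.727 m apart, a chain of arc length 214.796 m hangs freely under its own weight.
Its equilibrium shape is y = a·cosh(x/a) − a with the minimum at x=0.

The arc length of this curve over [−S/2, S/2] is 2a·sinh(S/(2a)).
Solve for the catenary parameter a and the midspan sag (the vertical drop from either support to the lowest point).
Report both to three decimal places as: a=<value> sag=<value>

seed: a₀ = √(S³/(24(L−S))) = √(159.727³/(24·55.069)) = 55.527521
iter 1: u=1.438269  f(a)=+5.985e+00  f'(a)=-2.425e+00  a ← 55.527521 − (+5.985e+00/-2.425e+00) = 57.995091
iter 2: u=1.377073  f(a)=+4.220e-01  f'(a)=-2.094e+00  a ← 57.995091 − (+4.220e-01/-2.094e+00) = 58.196618
iter 3: u=1.372305  f(a)=+2.451e-03  f'(a)=-2.070e+00  a ← 58.196618 − (+2.451e-03/-2.070e+00) = 58.197802
iter 4: u=1.372277  f(a)=+8.373e-08  f'(a)=-2.070e+00  a ← 58.197802 − (+8.373e-08/-2.070e+00) = 58.197802
iter 5: u=1.372277  f(a)=-2.842e-14  f'(a)=-2.070e+00  a ← 58.197802 − (-2.842e-14/-2.070e+00) = 58.197802
converged: |Δa| < 1e-12 after 5 iterations
sag = a·(cosh(S/(2a)) − 1) = 58.197802·(cosh(1.372277) − 1) = 63.955031
T_max/T_min = cosh(S/(2a)) = 2.098925

a=58.198 sag=63.955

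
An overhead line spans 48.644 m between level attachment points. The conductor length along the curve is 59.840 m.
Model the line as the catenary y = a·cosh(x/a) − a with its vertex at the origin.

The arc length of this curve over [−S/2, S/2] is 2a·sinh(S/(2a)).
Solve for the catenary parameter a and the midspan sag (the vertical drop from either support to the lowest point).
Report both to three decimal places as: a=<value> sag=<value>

a=21.377 sag=15.395

seed: a₀ = √(S³/(24(L−S))) = √(48.644³/(24·11.196)) = 20.696974
iter 1: u=1.175148  f(a)=+7.990e-01  f'(a)=-1.239e+00  a ← 20.696974 − (+7.990e-01/-1.239e+00) = 21.341904
iter 2: u=1.139636  f(a)=+3.887e-02  f'(a)=-1.121e+00  a ← 21.341904 − (+3.887e-02/-1.121e+00) = 21.376574
iter 3: u=1.137788  f(a)=+1.024e-04  f'(a)=-1.115e+00  a ← 21.376574 − (+1.024e-04/-1.115e+00) = 21.376666
iter 4: u=1.137783  f(a)=+7.145e-10  f'(a)=-1.115e+00  a ← 21.376666 − (+7.145e-10/-1.115e+00) = 21.376666
iter 5: u=1.137783  f(a)=+7.105e-15  f'(a)=-1.115e+00  a ← 21.376666 − (+7.105e-15/-1.115e+00) = 21.376666
converged: |Δa| < 1e-12 after 5 iterations
sag = a·(cosh(S/(2a)) − 1) = 21.376666·(cosh(1.137783) − 1) = 15.395174
T_max/T_min = cosh(S/(2a)) = 1.720186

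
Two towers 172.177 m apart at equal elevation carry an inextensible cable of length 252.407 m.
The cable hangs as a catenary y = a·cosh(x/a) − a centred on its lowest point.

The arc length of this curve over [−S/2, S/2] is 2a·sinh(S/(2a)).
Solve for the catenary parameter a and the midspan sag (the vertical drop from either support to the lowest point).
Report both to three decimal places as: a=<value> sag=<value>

a=54.757 sag=82.813

seed: a₀ = √(S³/(24(L−S))) = √(172.177³/(24·80.230)) = 51.485945
iter 1: u=1.672078  f(a)=+1.199e+01  f'(a)=-4.080e+00  a ← 51.485945 − (+1.199e+01/-4.080e+00) = 54.425428
iter 2: u=1.581770  f(a)=+1.104e+00  f'(a)=-3.360e+00  a ← 54.425428 − (+1.104e+00/-3.360e+00) = 54.753865
iter 3: u=1.572282  f(a)=+1.144e-02  f'(a)=-3.291e+00  a ← 54.753865 − (+1.144e-02/-3.291e+00) = 54.757341
iter 4: u=1.572182  f(a)=+1.258e-06  f'(a)=-3.290e+00  a ← 54.757341 − (+1.258e-06/-3.290e+00) = 54.757342
iter 5: u=1.572182  f(a)=-2.842e-14  f'(a)=-3.290e+00  a ← 54.757342 − (-2.842e-14/-3.290e+00) = 54.757342
converged: |Δa| < 1e-12 after 5 iterations
sag = a·(cosh(S/(2a)) − 1) = 54.757342·(cosh(1.572182) − 1) = 82.813331
T_max/T_min = cosh(S/(2a)) = 2.512369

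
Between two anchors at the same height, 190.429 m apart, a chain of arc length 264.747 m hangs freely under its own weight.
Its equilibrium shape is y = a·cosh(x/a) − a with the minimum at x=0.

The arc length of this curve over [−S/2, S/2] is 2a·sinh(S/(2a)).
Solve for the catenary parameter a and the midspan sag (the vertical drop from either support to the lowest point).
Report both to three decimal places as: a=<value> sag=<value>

a=65.580 sag=82.148

seed: a₀ = √(S³/(24(L−S))) = √(190.429³/(24·74.318)) = 62.222435
iter 1: u=1.530228  f(a)=+9.202e+00  f'(a)=-2.997e+00  a ← 62.222435 − (+9.202e+00/-2.997e+00) = 65.292958
iter 2: u=1.458266  f(a)=+7.250e-01  f'(a)=-2.542e+00  a ← 65.292958 − (+7.250e-01/-2.542e+00) = 65.578208
iter 3: u=1.451923  f(a)=+5.351e-03  f'(a)=-2.504e+00  a ← 65.578208 − (+5.351e-03/-2.504e+00) = 65.580345
iter 4: u=1.451876  f(a)=+2.963e-07  f'(a)=-2.504e+00  a ← 65.580345 − (+2.963e-07/-2.504e+00) = 65.580345
iter 5: u=1.451876  f(a)=+0.000e+00  f'(a)=-2.504e+00  a ← 65.580345 − (+0.000e+00/-2.504e+00) = 65.580345
converged: |Δa| < 1e-12 after 5 iterations
sag = a·(cosh(S/(2a)) − 1) = 65.580345·(cosh(1.451876) − 1) = 82.147530
T_max/T_min = cosh(S/(2a)) = 2.252624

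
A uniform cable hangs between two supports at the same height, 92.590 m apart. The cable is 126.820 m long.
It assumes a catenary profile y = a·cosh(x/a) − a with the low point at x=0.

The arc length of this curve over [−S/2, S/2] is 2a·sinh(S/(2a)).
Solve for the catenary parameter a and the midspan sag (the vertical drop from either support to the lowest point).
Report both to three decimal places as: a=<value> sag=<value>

seed: a₀ = √(S³/(24(L−S))) = √(92.590³/(24·34.230)) = 31.084011
iter 1: u=1.489351  f(a)=+4.003e+00  f'(a)=-2.731e+00  a ← 31.084011 − (+4.003e+00/-2.731e+00) = 32.549694
iter 2: u=1.422287  f(a)=+3.006e-01  f'(a)=-2.335e+00  a ← 32.549694 − (+3.006e-01/-2.335e+00) = 32.678400
iter 3: u=1.416685  f(a)=+1.998e-03  f'(a)=-2.304e+00  a ← 32.678400 − (+1.998e-03/-2.304e+00) = 32.679267
iter 4: u=1.416647  f(a)=+8.962e-08  f'(a)=-2.304e+00  a ← 32.679267 − (+8.962e-08/-2.304e+00) = 32.679267
iter 5: u=1.416647  f(a)=+2.842e-14  f'(a)=-2.304e+00  a ← 32.679267 − (+2.842e-14/-2.304e+00) = 32.679267
converged: |Δa| < 1e-12 after 5 iterations
sag = a·(cosh(S/(2a)) − 1) = 32.679267·(cosh(1.416647) − 1) = 38.656296
T_max/T_min = cosh(S/(2a)) = 2.182900

a=32.679 sag=38.656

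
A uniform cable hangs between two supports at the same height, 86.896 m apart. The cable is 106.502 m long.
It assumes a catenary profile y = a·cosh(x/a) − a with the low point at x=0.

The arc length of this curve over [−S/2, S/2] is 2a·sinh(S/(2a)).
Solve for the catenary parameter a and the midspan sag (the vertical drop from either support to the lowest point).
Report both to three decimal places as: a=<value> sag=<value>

seed: a₀ = √(S³/(24(L−S))) = √(86.896³/(24·19.606)) = 37.342171
iter 1: u=1.163510  f(a)=+1.371e+00  f'(a)=-1.199e+00  a ← 37.342171 − (+1.371e+00/-1.199e+00) = 38.485091
iter 2: u=1.128957  f(a)=+6.545e-02  f'(a)=-1.087e+00  a ← 38.485091 − (+6.545e-02/-1.087e+00) = 38.545286
iter 3: u=1.127194  f(a)=+1.658e-04  f'(a)=-1.082e+00  a ← 38.545286 − (+1.658e-04/-1.082e+00) = 38.545439
iter 4: u=1.127189  f(a)=+1.069e-09  f'(a)=-1.082e+00  a ← 38.545439 − (+1.069e-09/-1.082e+00) = 38.545439
iter 5: u=1.127189  f(a)=+0.000e+00  f'(a)=-1.082e+00  a ← 38.545439 − (+0.000e+00/-1.082e+00) = 38.545439
converged: |Δa| < 1e-12 after 5 iterations
sag = a·(cosh(S/(2a)) − 1) = 38.545439·(cosh(1.127189) − 1) = 27.192068
T_max/T_min = cosh(S/(2a)) = 1.705455

a=38.545 sag=27.192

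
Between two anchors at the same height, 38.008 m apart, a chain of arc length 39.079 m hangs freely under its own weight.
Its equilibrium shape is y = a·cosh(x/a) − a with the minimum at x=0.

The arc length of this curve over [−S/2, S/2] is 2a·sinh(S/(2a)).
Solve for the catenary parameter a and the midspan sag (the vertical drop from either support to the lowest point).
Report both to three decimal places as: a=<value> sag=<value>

seed: a₀ = √(S³/(24(L−S))) = √(38.008³/(24·1.071)) = 46.218109
iter 1: u=0.411181  f(a)=+9.090e-03  f'(a)=-4.713e-02  a ← 46.218109 − (+9.090e-03/-4.713e-02) = 46.410969
iter 2: u=0.409472  f(a)=+5.721e-05  f'(a)=-4.654e-02  a ← 46.410969 − (+5.721e-05/-4.654e-02) = 46.412198
iter 3: u=0.409461  f(a)=+2.298e-09  f'(a)=-4.654e-02  a ← 46.412198 − (+2.298e-09/-4.654e-02) = 46.412198
iter 4: u=0.409461  f(a)=-7.105e-15  f'(a)=-4.654e-02  a ← 46.412198 − (-7.105e-15/-4.654e-02) = 46.412198
converged: |Δa| < 1e-12 after 4 iterations
sag = a·(cosh(S/(2a)) − 1) = 46.412198·(cosh(0.409461) − 1) = 3.945365
T_max/T_min = cosh(S/(2a)) = 1.085007

a=46.412 sag=3.945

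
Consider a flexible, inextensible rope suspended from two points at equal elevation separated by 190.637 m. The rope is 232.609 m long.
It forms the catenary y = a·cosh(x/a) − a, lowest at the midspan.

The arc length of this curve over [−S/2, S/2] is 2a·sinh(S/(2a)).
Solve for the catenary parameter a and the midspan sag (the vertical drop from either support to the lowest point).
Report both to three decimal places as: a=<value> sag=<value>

seed: a₀ = √(S³/(24(L−S))) = √(190.637³/(24·41.972)) = 82.932611
iter 1: u=1.149349  f(a)=+2.861e+00  f'(a)=-1.152e+00  a ← 82.932611 − (+2.861e+00/-1.152e+00) = 85.415378
iter 2: u=1.115941  f(a)=+1.335e-01  f'(a)=-1.047e+00  a ← 85.415378 − (+1.335e-01/-1.047e+00) = 85.542880
iter 3: u=1.114277  f(a)=+3.222e-04  f'(a)=-1.042e+00  a ← 85.542880 − (+3.222e-04/-1.042e+00) = 85.543189
iter 4: u=1.114273  f(a)=+1.887e-09  f'(a)=-1.042e+00  a ← 85.543189 − (+1.887e-09/-1.042e+00) = 85.543189
iter 5: u=1.114273  f(a)=+2.842e-14  f'(a)=-1.042e+00  a ← 85.543189 − (+2.842e-14/-1.042e+00) = 85.543189
converged: |Δa| < 1e-12 after 5 iterations
sag = a·(cosh(S/(2a)) − 1) = 85.543189·(cosh(1.114273) − 1) = 58.832619
T_max/T_min = cosh(S/(2a)) = 1.687753

a=85.543 sag=58.833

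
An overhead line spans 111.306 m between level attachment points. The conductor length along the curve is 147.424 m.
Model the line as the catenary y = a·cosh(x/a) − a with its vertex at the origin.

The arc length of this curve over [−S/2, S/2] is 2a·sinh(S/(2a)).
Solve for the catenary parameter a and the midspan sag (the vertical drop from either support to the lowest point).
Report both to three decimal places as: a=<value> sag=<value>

seed: a₀ = √(S³/(24(L−S))) = √(111.306³/(24·36.118)) = 39.885073
iter 1: u=1.395334  f(a)=+3.683e+00  f'(a)=-2.189e+00  a ← 39.885073 − (+3.683e+00/-2.189e+00) = 41.567690
iter 2: u=1.338852  f(a)=+2.459e-01  f'(a)=-1.906e+00  a ← 41.567690 − (+2.459e-01/-1.906e+00) = 41.696731
iter 3: u=1.334709  f(a)=+1.270e-03  f'(a)=-1.886e+00  a ← 41.696731 − (+1.270e-03/-1.886e+00) = 41.697404
iter 4: u=1.334687  f(a)=+3.422e-08  f'(a)=-1.886e+00  a ← 41.697404 − (+3.422e-08/-1.886e+00) = 41.697404
iter 5: u=1.334687  f(a)=+5.684e-14  f'(a)=-1.886e+00  a ← 41.697404 − (+5.684e-14/-1.886e+00) = 41.697404
converged: |Δa| < 1e-12 after 5 iterations
sag = a·(cosh(S/(2a)) − 1) = 41.697404·(cosh(1.334687) − 1) = 42.991039
T_max/T_min = cosh(S/(2a)) = 2.031024

a=41.697 sag=42.991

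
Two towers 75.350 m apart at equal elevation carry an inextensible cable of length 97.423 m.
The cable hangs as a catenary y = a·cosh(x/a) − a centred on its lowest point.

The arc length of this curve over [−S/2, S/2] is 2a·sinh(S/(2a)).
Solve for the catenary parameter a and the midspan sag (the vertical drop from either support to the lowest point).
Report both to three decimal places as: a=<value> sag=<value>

seed: a₀ = √(S³/(24(L−S))) = √(75.350³/(24·22.073)) = 28.417678
iter 1: u=1.325759  f(a)=+2.023e+00  f'(a)=-1.844e+00  a ← 28.417678 − (+2.023e+00/-1.844e+00) = 29.514622
iter 2: u=1.276486  f(a)=+1.230e-01  f'(a)=-1.626e+00  a ← 29.514622 − (+1.230e-01/-1.626e+00) = 29.590283
iter 3: u=1.273222  f(a)=+5.203e-04  f'(a)=-1.612e+00  a ← 29.590283 − (+5.203e-04/-1.612e+00) = 29.590606
iter 4: u=1.273208  f(a)=+9.390e-09  f'(a)=-1.612e+00  a ← 29.590606 − (+9.390e-09/-1.612e+00) = 29.590606
iter 5: u=1.273208  f(a)=+2.842e-14  f'(a)=-1.612e+00  a ← 29.590606 − (+2.842e-14/-1.612e+00) = 29.590606
converged: |Δa| < 1e-12 after 5 iterations
sag = a·(cosh(S/(2a)) − 1) = 29.590606·(cosh(1.273208) − 1) = 27.404255
T_max/T_min = cosh(S/(2a)) = 1.926113

a=29.591 sag=27.404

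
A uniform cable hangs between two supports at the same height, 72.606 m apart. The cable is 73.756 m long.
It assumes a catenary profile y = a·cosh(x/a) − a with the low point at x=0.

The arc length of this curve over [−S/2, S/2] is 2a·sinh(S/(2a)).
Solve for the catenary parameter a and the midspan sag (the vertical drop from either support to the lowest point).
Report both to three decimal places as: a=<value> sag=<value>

a=118.041 sag=5.627

seed: a₀ = √(S³/(24(L−S))) = √(72.606³/(24·1.150)) = 117.761743
iter 1: u=0.308275  f(a)=+5.477e-03  f'(a)=-1.972e-02  a ← 117.761743 − (+5.477e-03/-1.972e-02) = 118.039511
iter 2: u=0.307550  f(a)=+1.944e-05  f'(a)=-1.958e-02  a ← 118.039511 − (+1.944e-05/-1.958e-02) = 118.040504
iter 3: u=0.307547  f(a)=+2.468e-10  f'(a)=-1.958e-02  a ← 118.040504 − (+2.468e-10/-1.958e-02) = 118.040504
iter 4: u=0.307547  f(a)=-2.842e-14  f'(a)=-1.958e-02  a ← 118.040504 − (-2.842e-14/-1.958e-02) = 118.040504
converged: |Δa| < 1e-12 after 4 iterations
sag = a·(cosh(S/(2a)) − 1) = 118.040504·(cosh(0.307547) − 1) = 5.626579
T_max/T_min = cosh(S/(2a)) = 1.047667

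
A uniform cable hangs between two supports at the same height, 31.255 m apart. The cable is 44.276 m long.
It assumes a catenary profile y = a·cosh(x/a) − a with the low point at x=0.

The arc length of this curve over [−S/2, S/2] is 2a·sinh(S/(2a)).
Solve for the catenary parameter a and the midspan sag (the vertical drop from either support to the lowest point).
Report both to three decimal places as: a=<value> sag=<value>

a=10.451 sag=14.030

seed: a₀ = √(S³/(24(L−S))) = √(31.255³/(24·13.021)) = 9.884426
iter 1: u=1.581022  f(a)=+1.728e+00  f'(a)=-3.355e+00  a ← 9.884426 − (+1.728e+00/-3.355e+00) = 10.399412
iter 2: u=1.502729  f(a)=+1.442e-01  f'(a)=-2.816e+00  a ← 10.399412 − (+1.442e-01/-2.816e+00) = 10.450619
iter 3: u=1.495366  f(a)=+1.207e-03  f'(a)=-2.769e+00  a ← 10.450619 − (+1.207e-03/-2.769e+00) = 10.451055
iter 4: u=1.495304  f(a)=+8.608e-08  f'(a)=-2.769e+00  a ← 10.451055 − (+8.608e-08/-2.769e+00) = 10.451055
iter 5: u=1.495304  f(a)=-7.105e-15  f'(a)=-2.769e+00  a ← 10.451055 − (-7.105e-15/-2.769e+00) = 10.451055
converged: |Δa| < 1e-12 after 5 iterations
sag = a·(cosh(S/(2a)) − 1) = 10.451055·(cosh(1.495304) − 1) = 14.029868
T_max/T_min = cosh(S/(2a)) = 2.342436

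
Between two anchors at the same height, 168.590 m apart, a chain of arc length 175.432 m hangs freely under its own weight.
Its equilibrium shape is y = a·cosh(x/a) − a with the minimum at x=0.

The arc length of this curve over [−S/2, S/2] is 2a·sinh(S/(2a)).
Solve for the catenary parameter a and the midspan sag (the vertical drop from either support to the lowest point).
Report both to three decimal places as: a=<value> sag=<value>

seed: a₀ = √(S³/(24(L−S))) = √(168.590³/(24·6.842)) = 170.824658
iter 1: u=0.493459  f(a)=+8.379e-02  f'(a)=-8.207e-02  a ← 170.824658 − (+8.379e-02/-8.207e-02) = 171.845535
iter 2: u=0.490528  f(a)=+7.570e-04  f'(a)=-8.060e-02  a ← 171.845535 − (+7.570e-04/-8.060e-02) = 171.854928
iter 3: u=0.490501  f(a)=+6.305e-08  f'(a)=-8.058e-02  a ← 171.854928 − (+6.305e-08/-8.058e-02) = 171.854929
iter 4: u=0.490501  f(a)=+0.000e+00  f'(a)=-8.058e-02  a ← 171.854929 − (+0.000e+00/-8.058e-02) = 171.854929
converged: |Δa| < 1e-12 after 4 iterations
sag = a·(cosh(S/(2a)) − 1) = 171.854929·(cosh(0.490501) − 1) = 21.091212
T_max/T_min = cosh(S/(2a)) = 1.122727

a=171.855 sag=21.091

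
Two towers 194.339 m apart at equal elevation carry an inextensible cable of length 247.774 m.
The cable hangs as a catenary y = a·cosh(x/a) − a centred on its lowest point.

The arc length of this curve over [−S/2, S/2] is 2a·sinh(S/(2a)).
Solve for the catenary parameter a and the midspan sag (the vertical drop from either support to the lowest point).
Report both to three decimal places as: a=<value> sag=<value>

seed: a₀ = √(S³/(24(L−S))) = √(194.339³/(24·53.435)) = 75.652175
iter 1: u=1.284424  f(a)=+4.585e+00  f'(a)=-1.660e+00  a ← 75.652175 − (+4.585e+00/-1.660e+00) = 78.414378
iter 2: u=1.239180  f(a)=+2.631e-01  f'(a)=-1.474e+00  a ← 78.414378 − (+2.631e-01/-1.474e+00) = 78.592809
iter 3: u=1.236366  f(a)=+9.827e-04  f'(a)=-1.463e+00  a ← 78.592809 − (+9.827e-04/-1.463e+00) = 78.593481
iter 4: u=1.236356  f(a)=+1.383e-08  f'(a)=-1.463e+00  a ← 78.593481 − (+1.383e-08/-1.463e+00) = 78.593481
iter 5: u=1.236356  f(a)=+5.684e-14  f'(a)=-1.463e+00  a ← 78.593481 − (+5.684e-14/-1.463e+00) = 78.593481
converged: |Δa| < 1e-12 after 5 iterations
sag = a·(cosh(S/(2a)) − 1) = 78.593481·(cosh(1.236356) − 1) = 68.120268
T_max/T_min = cosh(S/(2a)) = 1.866742

a=78.593 sag=68.120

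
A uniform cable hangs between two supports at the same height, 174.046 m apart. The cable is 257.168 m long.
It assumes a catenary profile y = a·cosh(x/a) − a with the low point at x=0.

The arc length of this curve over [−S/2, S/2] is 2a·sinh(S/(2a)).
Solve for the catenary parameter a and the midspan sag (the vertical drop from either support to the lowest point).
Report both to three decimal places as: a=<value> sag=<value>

seed: a₀ = √(S³/(24(L−S))) = √(174.046³/(24·83.122)) = 51.408207
iter 1: u=1.692784  f(a)=+1.276e+01  f'(a)=-4.260e+00  a ← 51.408207 − (+1.276e+01/-4.260e+00) = 54.402022
iter 2: u=1.599628  f(a)=+1.199e+00  f'(a)=-3.494e+00  a ← 54.402022 − (+1.199e+00/-3.494e+00) = 54.745220
iter 3: u=1.589600  f(a)=+1.303e-02  f'(a)=-3.418e+00  a ← 54.745220 − (+1.303e-02/-3.418e+00) = 54.749030
iter 4: u=1.589489  f(a)=+1.574e-06  f'(a)=-3.418e+00  a ← 54.749030 − (+1.574e-06/-3.418e+00) = 54.749031
iter 5: u=1.589489  f(a)=+0.000e+00  f'(a)=-3.418e+00  a ← 54.749031 − (+0.000e+00/-3.418e+00) = 54.749031
converged: |Δa| < 1e-12 after 5 iterations
sag = a·(cosh(S/(2a)) − 1) = 54.749031·(cosh(1.589489) − 1) = 85.005402
T_max/T_min = cosh(S/(2a)) = 2.552638

a=54.749 sag=85.005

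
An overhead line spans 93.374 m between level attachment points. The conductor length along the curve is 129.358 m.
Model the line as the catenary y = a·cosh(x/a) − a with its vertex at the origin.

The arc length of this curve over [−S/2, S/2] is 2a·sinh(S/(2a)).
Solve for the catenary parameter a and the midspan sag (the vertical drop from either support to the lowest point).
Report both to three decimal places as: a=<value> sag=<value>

seed: a₀ = √(S³/(24(L−S))) = √(93.374³/(24·35.984)) = 30.702844
iter 1: u=1.520608  f(a)=+4.397e+00  f'(a)=-2.933e+00  a ← 30.702844 − (+4.397e+00/-2.933e+00) = 32.202038
iter 2: u=1.449815  f(a)=+3.426e-01  f'(a)=-2.492e+00  a ← 32.202038 − (+3.426e-01/-2.492e+00) = 32.339498
iter 3: u=1.443653  f(a)=+2.468e-03  f'(a)=-2.456e+00  a ← 32.339498 − (+2.468e-03/-2.456e+00) = 32.340502
iter 4: u=1.443608  f(a)=+1.301e-07  f'(a)=-2.456e+00  a ← 32.340502 − (+1.301e-07/-2.456e+00) = 32.340502
iter 5: u=1.443608  f(a)=+2.842e-14  f'(a)=-2.456e+00  a ← 32.340502 − (+2.842e-14/-2.456e+00) = 32.340502
converged: |Δa| < 1e-12 after 5 iterations
sag = a·(cosh(S/(2a)) − 1) = 32.340502·(cosh(1.443608) − 1) = 39.973266
T_max/T_min = cosh(S/(2a)) = 2.236013

a=32.341 sag=39.973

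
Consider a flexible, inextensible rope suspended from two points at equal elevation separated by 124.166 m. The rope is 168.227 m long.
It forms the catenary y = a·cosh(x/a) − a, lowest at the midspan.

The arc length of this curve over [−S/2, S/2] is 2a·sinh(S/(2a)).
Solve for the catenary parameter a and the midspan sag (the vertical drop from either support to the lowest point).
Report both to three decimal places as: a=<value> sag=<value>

seed: a₀ = √(S³/(24(L−S))) = √(124.166³/(24·44.061)) = 42.547225
iter 1: u=1.459155  f(a)=+4.936e+00  f'(a)=-2.547e+00  a ← 42.547225 − (+4.936e+00/-2.547e+00) = 44.484995
iter 2: u=1.395594  f(a)=+3.572e-01  f'(a)=-2.191e+00  a ← 44.484995 − (+3.572e-01/-2.191e+00) = 44.648064
iter 3: u=1.390497  f(a)=+2.194e-03  f'(a)=-2.164e+00  a ← 44.648064 − (+2.194e-03/-2.164e+00) = 44.649078
iter 4: u=1.390465  f(a)=+8.387e-08  f'(a)=-2.164e+00  a ← 44.649078 − (+8.387e-08/-2.164e+00) = 44.649078
iter 5: u=1.390465  f(a)=+0.000e+00  f'(a)=-2.164e+00  a ← 44.649078 − (+0.000e+00/-2.164e+00) = 44.649078
converged: |Δa| < 1e-12 after 5 iterations
sag = a·(cosh(S/(2a)) − 1) = 44.649078·(cosh(1.390465) − 1) = 50.580230
T_max/T_min = cosh(S/(2a)) = 2.132839

a=44.649 sag=50.580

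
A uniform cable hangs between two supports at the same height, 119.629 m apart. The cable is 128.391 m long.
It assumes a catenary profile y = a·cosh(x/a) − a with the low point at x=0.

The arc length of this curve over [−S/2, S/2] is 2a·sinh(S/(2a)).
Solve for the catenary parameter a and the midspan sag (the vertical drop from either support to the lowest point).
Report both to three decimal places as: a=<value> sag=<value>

seed: a₀ = √(S³/(24(L−S))) = √(119.629³/(24·8.762)) = 90.229274
iter 1: u=0.662917  f(a)=+1.946e-01  f'(a)=-2.029e-01  a ← 90.229274 − (+1.946e-01/-2.029e-01) = 91.188203
iter 2: u=0.655946  f(a)=+3.145e-03  f'(a)=-1.964e-01  a ← 91.188203 − (+3.145e-03/-1.964e-01) = 91.204219
iter 3: u=0.655830  f(a)=+8.518e-07  f'(a)=-1.963e-01  a ← 91.204219 − (+8.518e-07/-1.963e-01) = 91.204223
iter 4: u=0.655830  f(a)=+8.527e-14  f'(a)=-1.963e-01  a ← 91.204223 − (+8.527e-14/-1.963e-01) = 91.204223
converged: |Δa| < 1e-12 after 4 iterations
sag = a·(cosh(S/(2a)) − 1) = 91.204223·(cosh(0.655830) − 1) = 20.327264
T_max/T_min = cosh(S/(2a)) = 1.222876

a=91.204 sag=20.327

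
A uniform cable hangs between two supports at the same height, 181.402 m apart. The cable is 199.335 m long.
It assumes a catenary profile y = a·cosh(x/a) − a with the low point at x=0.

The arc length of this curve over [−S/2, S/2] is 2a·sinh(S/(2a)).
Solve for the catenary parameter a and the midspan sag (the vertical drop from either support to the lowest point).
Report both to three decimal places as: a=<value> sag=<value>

seed: a₀ = √(S³/(24(L−S))) = √(181.402³/(24·17.933)) = 117.769006
iter 1: u=0.770160  f(a)=+5.394e-01  f'(a)=-3.230e-01  a ← 117.769006 − (+5.394e-01/-3.230e-01) = 119.439051
iter 2: u=0.759391  f(a)=+1.169e-02  f'(a)=-3.091e-01  a ← 119.439051 − (+1.169e-02/-3.091e-01) = 119.476862
iter 3: u=0.759151  f(a)=+5.758e-06  f'(a)=-3.088e-01  a ← 119.476862 − (+5.758e-06/-3.088e-01) = 119.476880
iter 4: u=0.759151  f(a)=+1.393e-12  f'(a)=-3.088e-01  a ← 119.476880 − (+1.393e-12/-3.088e-01) = 119.476880
converged: |Δa| < 1e-12 after 4 iterations
sag = a·(cosh(S/(2a)) − 1) = 119.476880·(cosh(0.759151) − 1) = 36.113401
T_max/T_min = cosh(S/(2a)) = 1.302263

a=119.477 sag=36.113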